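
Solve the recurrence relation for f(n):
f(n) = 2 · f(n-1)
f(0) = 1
Pure geometric recurrence with ratio 2.
By induction f(n) = f(0) · (2)^n = 2^{n}.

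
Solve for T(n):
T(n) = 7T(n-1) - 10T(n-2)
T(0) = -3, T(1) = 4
Characteristic equation: x² - 7x + 10 = 0, which factors as (x - (5))(x - (2)) = 0.
Roots r₁ = 5, r₂ = 2 (distinct).
General solution: T(n) = A·(5)^n + B·(2)^n.
From T(0) = -3: A + B = -3.
From T(1) = 4: 5A + 2B = 4.
Solving: A = \frac{10}{3}, B = - \frac{19}{3}.
So T(n) = - \frac{19 \cdot 2^{n}}{3} + \frac{10 \cdot 5^{n}}{3}.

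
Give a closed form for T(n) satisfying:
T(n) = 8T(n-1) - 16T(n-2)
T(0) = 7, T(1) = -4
Characteristic equation: x² - 8x + 16 = 0, which is (x - (4))².
Repeated root r = 4.
General solution: T(n) = (A + Bn)·(4)^n.
From T(0) = 7: A = 7.
From T(1) = -4: (A + B)·(4) = -4 ⇒ B = -8.
So T(n) = \left(7 - 8 n\right) \cdot (4)^n.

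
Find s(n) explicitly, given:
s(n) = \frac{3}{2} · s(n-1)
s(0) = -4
Pure geometric recurrence with ratio \frac{3}{2}.
By induction s(n) = s(0) · (\frac{3}{2})^n = - 4 \left(\frac{3}{2}\right)^{n}.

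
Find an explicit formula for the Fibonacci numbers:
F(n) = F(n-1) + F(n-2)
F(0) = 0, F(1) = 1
This is the Fibonacci sequence.
Characteristic equation: x² - x - 1 = 0; roots r₁ = \frac{1}{2} + \frac{\sqrt{5}}{2}, r₂ = \frac{1}{2} - \frac{\sqrt{5}}{2}.
General: F(n) = A·r₁^n + B·r₂^n. Solving with F(0)=0, F(1)=1 gives A = \frac{\sqrt{5}}{5}, B = - \frac{\sqrt{5}}{5}.
So F(n) = \frac{2^{- n} \sqrt{5} \left(- \left(1 - \sqrt{5}\right)^{n} + \left(1 + \sqrt{5}\right)^{n}\right)}{5}.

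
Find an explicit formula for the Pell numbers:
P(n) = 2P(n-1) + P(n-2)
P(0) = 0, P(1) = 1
This is the Pell sequence.
Characteristic equation: x² - 2x - 1 = 0; roots r₁ = 1 + \sqrt{2}, r₂ = 1 - \sqrt{2}.
General: P(n) = A·r₁^n + B·r₂^n. Solving with P(0)=0, P(1)=1 gives A = \frac{\sqrt{2}}{4}, B = - \frac{\sqrt{2}}{4}.
So P(n) = \frac{\sqrt{2} \left(- \left(1 - \sqrt{2}\right)^{n} + \left(1 + \sqrt{2}\right)^{n}\right)}{4}.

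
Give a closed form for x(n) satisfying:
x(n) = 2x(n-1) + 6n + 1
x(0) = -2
First-order linear with linear forcing.
Homogeneous solution: x_h(n) = A·(2)^n.
Try particular x_p(n) = pn + q. Substituting:
  pn + q = 2(p(n-1) + q) + 6n + 1.
Matching the n-coefficient: p = 2p + 6 ⇒ p = -6.
Matching constants: q = -2p + 2q + 1 ⇒ q = -13.
General: x(n) = A·(2)^n - 6 n - 13.
Apply x(0) = -2: A - 13 = -2 ⇒ A = 11.
So x(n) = 11 \cdot 2^{n} - 6 n - 13.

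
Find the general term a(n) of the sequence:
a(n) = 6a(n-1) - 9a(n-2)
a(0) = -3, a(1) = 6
Characteristic equation: x² - 6x + 9 = 0, which is (x - (3))².
Repeated root r = 3.
General solution: a(n) = (A + Bn)·(3)^n.
From a(0) = -3: A = -3.
From a(1) = 6: (A + B)·(3) = 6 ⇒ B = 5.
So a(n) = \left(5 n - 3\right) \cdot (3)^n.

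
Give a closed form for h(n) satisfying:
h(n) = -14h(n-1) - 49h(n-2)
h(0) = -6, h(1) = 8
Characteristic equation: x² + 14x + 49 = 0, which is (x - (-7))².
Repeated root r = -7.
General solution: h(n) = (A + Bn)·(-7)^n.
From h(0) = -6: A = -6.
From h(1) = 8: (A + B)·(-7) = 8 ⇒ B = \frac{34}{7}.
So h(n) = \left(\frac{34 n}{7} - 6\right) \cdot (-7)^n.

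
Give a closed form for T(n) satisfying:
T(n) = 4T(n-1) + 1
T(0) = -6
First-order linear non-homogeneous.
Homogeneous solution: T_h(n) = A·(4)^n.
Try constant particular solution T_p = K: K = 4K + 1 ⇒ K = - \frac{1}{3}.
General: T(n) = A·(4)^n - \frac{1}{3}.
Apply T(0) = -6: A - \frac{1}{3} = -6 ⇒ A = - \frac{17}{3}.
So T(n) = - \frac{17 \cdot 4^{n}}{3} - \frac{1}{3}.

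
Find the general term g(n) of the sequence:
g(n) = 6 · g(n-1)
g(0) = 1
Pure geometric recurrence with ratio 6.
By induction g(n) = g(0) · (6)^n = 6^{n}.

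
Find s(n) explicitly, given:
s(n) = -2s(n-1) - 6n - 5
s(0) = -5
First-order linear with linear forcing.
Homogeneous solution: s_h(n) = A·(-2)^n.
Try particular s_p(n) = pn + q. Substituting:
  pn + q = -2(p(n-1) + q) - 6n - 5.
Matching the n-coefficient: p = -2p - 6 ⇒ p = -2.
Matching constants: q = 2p - 2q - 5 ⇒ q = -3.
General: s(n) = A·(-2)^n - 2 n - 3.
Apply s(0) = -5: A - 3 = -5 ⇒ A = -2.
So s(n) = - 2 \left(-2\right)^{n} - 2 n - 3.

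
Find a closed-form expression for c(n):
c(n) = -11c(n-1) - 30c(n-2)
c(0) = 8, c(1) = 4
Characteristic equation: x² + 11x + 30 = 0, which factors as (x - (-5))(x - (-6)) = 0.
Roots r₁ = -5, r₂ = -6 (distinct).
General solution: c(n) = A·(-5)^n + B·(-6)^n.
From c(0) = 8: A + B = 8.
From c(1) = 4: -5A - 6B = 4.
Solving: A = 52, B = -44.
So c(n) = 52 \left(-5\right)^{n} - 44 \left(-6\right)^{n}.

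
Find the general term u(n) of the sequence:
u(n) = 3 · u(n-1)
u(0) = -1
Pure geometric recurrence with ratio 3.
By induction u(n) = u(0) · (3)^n = - 3^{n}.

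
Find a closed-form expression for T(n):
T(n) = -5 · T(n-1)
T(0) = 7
Pure geometric recurrence with ratio -5.
By induction T(n) = T(0) · (-5)^n = 7 \left(-5\right)^{n}.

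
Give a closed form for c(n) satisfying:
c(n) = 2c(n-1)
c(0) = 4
This is a homogeneous first-order recurrence with ratio 2.
By induction c(n) = c(0) · (2)^n = 4 \cdot 2^{n}.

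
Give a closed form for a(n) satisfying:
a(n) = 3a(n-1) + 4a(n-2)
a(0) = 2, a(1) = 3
Characteristic equation: x² - 3x - 4 = 0, which factors as (x - (-1))(x - (4)) = 0.
Roots r₁ = -1, r₂ = 4 (distinct).
General solution: a(n) = A·(-1)^n + B·(4)^n.
From a(0) = 2: A + B = 2.
From a(1) = 3: -A + 4B = 3.
Solving: A = 1, B = 1.
So a(n) = \left(-1\right)^{n} + 4^{n}.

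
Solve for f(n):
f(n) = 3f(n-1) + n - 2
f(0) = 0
First-order linear with linear forcing.
Homogeneous solution: f_h(n) = A·(3)^n.
Try particular f_p(n) = pn + q. Substituting:
  pn + q = 3(p(n-1) + q) + n - 2.
Matching the n-coefficient: p = 3p + 1 ⇒ p = - \frac{1}{2}.
Matching constants: q = -3p + 3q - 2 ⇒ q = \frac{1}{4}.
General: f(n) = A·(3)^n - \frac{n}{2} + \frac{1}{4}.
Apply f(0) = 0: A + \frac{1}{4} = 0 ⇒ A = - \frac{1}{4}.
So f(n) = - \frac{3^{n}}{4} - \frac{n}{2} + \frac{1}{4}.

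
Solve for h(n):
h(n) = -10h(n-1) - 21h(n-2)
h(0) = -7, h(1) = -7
Characteristic equation: x² + 10x + 21 = 0, which factors as (x - (-7))(x - (-3)) = 0.
Roots r₁ = -7, r₂ = -3 (distinct).
General solution: h(n) = A·(-7)^n + B·(-3)^n.
From h(0) = -7: A + B = -7.
From h(1) = -7: -7A - 3B = -7.
Solving: A = 7, B = -14.
So h(n) = - 14 \left(-3\right)^{n} + 7 \left(-7\right)^{n}.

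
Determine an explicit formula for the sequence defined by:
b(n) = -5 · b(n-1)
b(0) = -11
Pure geometric recurrence with ratio -5.
By induction b(n) = b(0) · (-5)^n = - 11 \left(-5\right)^{n}.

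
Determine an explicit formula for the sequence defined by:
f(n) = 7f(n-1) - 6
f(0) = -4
First-order linear non-homogeneous.
Homogeneous solution: f_h(n) = A·(7)^n.
Try constant particular solution f_p = K: K = 7K - 6 ⇒ K = 1.
General: f(n) = A·(7)^n + 1.
Apply f(0) = -4: A + 1 = -4 ⇒ A = -5.
So f(n) = 1 - 5 \cdot 7^{n}.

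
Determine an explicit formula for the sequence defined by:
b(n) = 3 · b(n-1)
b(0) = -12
Pure geometric recurrence with ratio 3.
By induction b(n) = b(0) · (3)^n = - 12 \cdot 3^{n}.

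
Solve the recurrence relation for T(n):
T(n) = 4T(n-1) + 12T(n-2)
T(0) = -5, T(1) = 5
Characteristic equation: x² - 4x - 12 = 0, which factors as (x - (-2))(x - (6)) = 0.
Roots r₁ = -2, r₂ = 6 (distinct).
General solution: T(n) = A·(-2)^n + B·(6)^n.
From T(0) = -5: A + B = -5.
From T(1) = 5: -2A + 6B = 5.
Solving: A = - \frac{35}{8}, B = - \frac{5}{8}.
So T(n) = - \frac{35 \left(-2\right)^{n}}{8} - \frac{5 \cdot 6^{n}}{8}.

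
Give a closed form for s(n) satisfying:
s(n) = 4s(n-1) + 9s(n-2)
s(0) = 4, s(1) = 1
Characteristic equation: x² - 4x - 9 = 0.
Discriminant Δ = (4)² + 4·(9) = 52.
Roots r₁,₂ = (4 ± √52)/2, so r₁ = 2 + \sqrt{13}, r₂ = 2 - \sqrt{13}.
General solution: s(n) = A·r₁^n + B·r₂^n.
From the initial conditions, A + B = 4 and r₁A + r₂B = 1.
Since r₁ - r₂ = √52: A = (1 - (4)r₂)/√52 = 2 - \frac{7 \sqrt{13}}{26}, and B = 4 - A = \frac{7 \sqrt{13}}{26} + 2.
So s(n) = \left(2 - \frac{7 \sqrt{13}}{26}\right)\left(2 + \sqrt{13}\right)^n + \left(\frac{7 \sqrt{13}}{26} + 2\right)\left(2 - \sqrt{13}\right)^n.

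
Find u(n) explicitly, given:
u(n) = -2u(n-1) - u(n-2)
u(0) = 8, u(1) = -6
Characteristic equation: x² + 2x + 1 = 0, which is (x - (-1))².
Repeated root r = -1.
General solution: u(n) = (A + Bn)·(-1)^n.
From u(0) = 8: A = 8.
From u(1) = -6: (A + B)·(-1) = -6 ⇒ B = -2.
So u(n) = \left(8 - 2 n\right) \cdot (-1)^n.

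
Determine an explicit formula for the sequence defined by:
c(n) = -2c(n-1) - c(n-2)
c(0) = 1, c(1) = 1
Characteristic equation: x² + 2x + 1 = 0, which is (x - (-1))².
Repeated root r = -1.
General solution: c(n) = (A + Bn)·(-1)^n.
From c(0) = 1: A = 1.
From c(1) = 1: (A + B)·(-1) = 1 ⇒ B = -2.
So c(n) = \left(1 - 2 n\right) \cdot (-1)^n.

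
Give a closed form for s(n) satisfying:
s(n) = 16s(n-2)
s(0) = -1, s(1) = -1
Characteristic equation: x² - 16 = 0, which factors as (x - (-4))(x - (4)) = 0.
Roots r₁ = -4, r₂ = 4 (distinct).
General solution: s(n) = A·(-4)^n + B·(4)^n.
From s(0) = -1: A + B = -1.
From s(1) = -1: -4A + 4B = -1.
Solving: A = - \frac{3}{8}, B = - \frac{5}{8}.
So s(n) = - \frac{3 \left(-4\right)^{n}}{8} - \frac{5 \cdot 4^{n}}{8}.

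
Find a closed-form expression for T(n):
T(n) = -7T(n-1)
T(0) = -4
This is a homogeneous first-order recurrence with ratio -7.
By induction T(n) = T(0) · (-7)^n = - 4 \left(-7\right)^{n}.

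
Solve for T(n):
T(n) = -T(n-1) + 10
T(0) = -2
First-order linear non-homogeneous.
Homogeneous solution: T_h(n) = A·(-1)^n.
Try constant particular solution T_p = K: K = -K + 10 ⇒ K = 5.
General: T(n) = A·(-1)^n + 5.
Apply T(0) = -2: A + 5 = -2 ⇒ A = -7.
So T(n) = 5 - 7 \left(-1\right)^{n}.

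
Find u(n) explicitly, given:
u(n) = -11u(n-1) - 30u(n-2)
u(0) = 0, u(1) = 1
Characteristic equation: x² + 11x + 30 = 0, which factors as (x - (-6))(x - (-5)) = 0.
Roots r₁ = -6, r₂ = -5 (distinct).
General solution: u(n) = A·(-6)^n + B·(-5)^n.
From u(0) = 0: A + B = 0.
From u(1) = 1: -6A - 5B = 1.
Solving: A = -1, B = 1.
So u(n) = \left(-5\right)^{n} - \left(-6\right)^{n}.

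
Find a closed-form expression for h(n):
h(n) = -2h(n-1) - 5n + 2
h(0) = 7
First-order linear with linear forcing.
Homogeneous solution: h_h(n) = A·(-2)^n.
Try particular h_p(n) = pn + q. Substituting:
  pn + q = -2(p(n-1) + q) - 5n + 2.
Matching the n-coefficient: p = -2p - 5 ⇒ p = - \frac{5}{3}.
Matching constants: q = 2p - 2q + 2 ⇒ q = - \frac{4}{9}.
General: h(n) = A·(-2)^n - \frac{5 n}{3} - \frac{4}{9}.
Apply h(0) = 7: A - \frac{4}{9} = 7 ⇒ A = \frac{67}{9}.
So h(n) = \frac{67 \left(-2\right)^{n}}{9} - \frac{5 n}{3} - \frac{4}{9}.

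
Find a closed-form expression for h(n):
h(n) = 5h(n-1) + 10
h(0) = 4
First-order linear non-homogeneous.
Homogeneous solution: h_h(n) = A·(5)^n.
Try constant particular solution h_p = K: K = 5K + 10 ⇒ K = - \frac{5}{2}.
General: h(n) = A·(5)^n - \frac{5}{2}.
Apply h(0) = 4: A - \frac{5}{2} = 4 ⇒ A = \frac{13}{2}.
So h(n) = \frac{13 \cdot 5^{n}}{2} - \frac{5}{2}.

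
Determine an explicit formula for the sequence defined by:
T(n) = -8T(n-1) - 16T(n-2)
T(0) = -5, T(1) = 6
Characteristic equation: x² + 8x + 16 = 0, which is (x - (-4))².
Repeated root r = -4.
General solution: T(n) = (A + Bn)·(-4)^n.
From T(0) = -5: A = -5.
From T(1) = 6: (A + B)·(-4) = 6 ⇒ B = \frac{7}{2}.
So T(n) = \left(\frac{7 n}{2} - 5\right) \cdot (-4)^n.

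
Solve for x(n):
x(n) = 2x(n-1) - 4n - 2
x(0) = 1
First-order linear with linear forcing.
Homogeneous solution: x_h(n) = A·(2)^n.
Try particular x_p(n) = pn + q. Substituting:
  pn + q = 2(p(n-1) + q) - 4n - 2.
Matching the n-coefficient: p = 2p - 4 ⇒ p = 4.
Matching constants: q = -2p + 2q - 2 ⇒ q = 10.
General: x(n) = A·(2)^n + 4 n + 10.
Apply x(0) = 1: A + 10 = 1 ⇒ A = -9.
So x(n) = - 9 \cdot 2^{n} + 4 n + 10.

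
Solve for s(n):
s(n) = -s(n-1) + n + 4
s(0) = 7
First-order linear with linear forcing.
Homogeneous solution: s_h(n) = A·(-1)^n.
Try particular s_p(n) = pn + q. Substituting:
  pn + q = -(p(n-1) + q) + n + 4.
Matching the n-coefficient: p = -p + 1 ⇒ p = \frac{1}{2}.
Matching constants: q = p - q + 4 ⇒ q = \frac{9}{4}.
General: s(n) = A·(-1)^n + \frac{n}{2} + \frac{9}{4}.
Apply s(0) = 7: A + \frac{9}{4} = 7 ⇒ A = \frac{19}{4}.
So s(n) = \frac{19 \left(-1\right)^{n}}{4} + \frac{n}{2} + \frac{9}{4}.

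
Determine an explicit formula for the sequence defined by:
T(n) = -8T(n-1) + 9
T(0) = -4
First-order linear non-homogeneous.
Homogeneous solution: T_h(n) = A·(-8)^n.
Try constant particular solution T_p = K: K = -8K + 9 ⇒ K = 1.
General: T(n) = A·(-8)^n + 1.
Apply T(0) = -4: A + 1 = -4 ⇒ A = -5.
So T(n) = 1 - 5 \left(-8\right)^{n}.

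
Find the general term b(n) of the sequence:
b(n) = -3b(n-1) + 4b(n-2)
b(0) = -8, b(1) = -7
Characteristic equation: x² + 3x - 4 = 0, which factors as (x - (1))(x - (-4)) = 0.
Roots r₁ = 1, r₂ = -4 (distinct).
General solution: b(n) = A·(1)^n + B·(-4)^n.
From b(0) = -8: A + B = -8.
From b(1) = -7: A - 4B = -7.
Solving: A = - \frac{39}{5}, B = - \frac{1}{5}.
So b(n) = - \frac{\left(-4\right)^{n}}{5} - \frac{39}{5}.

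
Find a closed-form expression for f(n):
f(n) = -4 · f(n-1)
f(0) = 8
Pure geometric recurrence with ratio -4.
By induction f(n) = f(0) · (-4)^n = 8 \left(-4\right)^{n}.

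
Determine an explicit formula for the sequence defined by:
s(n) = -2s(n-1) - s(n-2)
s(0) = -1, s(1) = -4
Characteristic equation: x² + 2x + 1 = 0, which is (x - (-1))².
Repeated root r = -1.
General solution: s(n) = (A + Bn)·(-1)^n.
From s(0) = -1: A = -1.
From s(1) = -4: (A + B)·(-1) = -4 ⇒ B = 5.
So s(n) = \left(5 n - 1\right) \cdot (-1)^n.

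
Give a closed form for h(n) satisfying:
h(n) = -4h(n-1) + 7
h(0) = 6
First-order linear non-homogeneous.
Homogeneous solution: h_h(n) = A·(-4)^n.
Try constant particular solution h_p = K: K = -4K + 7 ⇒ K = \frac{7}{5}.
General: h(n) = A·(-4)^n + \frac{7}{5}.
Apply h(0) = 6: A + \frac{7}{5} = 6 ⇒ A = \frac{23}{5}.
So h(n) = \frac{23 \left(-4\right)^{n}}{5} + \frac{7}{5}.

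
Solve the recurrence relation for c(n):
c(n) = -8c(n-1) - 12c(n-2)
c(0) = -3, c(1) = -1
Characteristic equation: x² + 8x + 12 = 0, which factors as (x - (-6))(x - (-2)) = 0.
Roots r₁ = -6, r₂ = -2 (distinct).
General solution: c(n) = A·(-6)^n + B·(-2)^n.
From c(0) = -3: A + B = -3.
From c(1) = -1: -6A - 2B = -1.
Solving: A = \frac{7}{4}, B = - \frac{19}{4}.
So c(n) = - \frac{19 \left(-2\right)^{n}}{4} + \frac{7 \left(-6\right)^{n}}{4}.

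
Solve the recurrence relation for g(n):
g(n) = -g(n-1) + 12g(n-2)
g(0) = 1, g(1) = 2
Characteristic equation: x² + x - 12 = 0, which factors as (x - (-4))(x - (3)) = 0.
Roots r₁ = -4, r₂ = 3 (distinct).
General solution: g(n) = A·(-4)^n + B·(3)^n.
From g(0) = 1: A + B = 1.
From g(1) = 2: -4A + 3B = 2.
Solving: A = \frac{1}{7}, B = \frac{6}{7}.
So g(n) = \frac{\left(-4\right)^{n}}{7} + \frac{6 \cdot 3^{n}}{7}.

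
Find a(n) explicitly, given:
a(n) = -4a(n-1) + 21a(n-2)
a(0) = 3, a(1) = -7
Characteristic equation: x² + 4x - 21 = 0, which factors as (x - (-7))(x - (3)) = 0.
Roots r₁ = -7, r₂ = 3 (distinct).
General solution: a(n) = A·(-7)^n + B·(3)^n.
From a(0) = 3: A + B = 3.
From a(1) = -7: -7A + 3B = -7.
Solving: A = \frac{8}{5}, B = \frac{7}{5}.
So a(n) = \frac{8 \left(-7\right)^{n}}{5} + \frac{7 \cdot 3^{n}}{5}.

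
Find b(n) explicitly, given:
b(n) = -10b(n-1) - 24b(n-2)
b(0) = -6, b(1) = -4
Characteristic equation: x² + 10x + 24 = 0, which factors as (x - (-6))(x - (-4)) = 0.
Roots r₁ = -6, r₂ = -4 (distinct).
General solution: b(n) = A·(-6)^n + B·(-4)^n.
From b(0) = -6: A + B = -6.
From b(1) = -4: -6A - 4B = -4.
Solving: A = 14, B = -20.
So b(n) = - 20 \left(-4\right)^{n} + 14 \left(-6\right)^{n}.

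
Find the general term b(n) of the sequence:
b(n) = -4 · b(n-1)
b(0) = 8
Pure geometric recurrence with ratio -4.
By induction b(n) = b(0) · (-4)^n = 8 \left(-4\right)^{n}.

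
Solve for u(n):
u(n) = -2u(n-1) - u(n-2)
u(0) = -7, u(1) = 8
Characteristic equation: x² + 2x + 1 = 0, which is (x - (-1))².
Repeated root r = -1.
General solution: u(n) = (A + Bn)·(-1)^n.
From u(0) = -7: A = -7.
From u(1) = 8: (A + B)·(-1) = 8 ⇒ B = -1.
So u(n) = \left(- n - 7\right) \cdot (-1)^n.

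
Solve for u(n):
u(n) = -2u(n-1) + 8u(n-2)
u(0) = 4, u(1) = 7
Characteristic equation: x² + 2x - 8 = 0, which factors as (x - (-4))(x - (2)) = 0.
Roots r₁ = -4, r₂ = 2 (distinct).
General solution: u(n) = A·(-4)^n + B·(2)^n.
From u(0) = 4: A + B = 4.
From u(1) = 7: -4A + 2B = 7.
Solving: A = \frac{1}{6}, B = \frac{23}{6}.
So u(n) = \frac{\left(-4\right)^{n}}{6} + \frac{23 \cdot 2^{n}}{6}.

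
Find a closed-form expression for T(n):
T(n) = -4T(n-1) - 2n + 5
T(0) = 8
First-order linear with linear forcing.
Homogeneous solution: T_h(n) = A·(-4)^n.
Try particular T_p(n) = pn + q. Substituting:
  pn + q = -4(p(n-1) + q) - 2n + 5.
Matching the n-coefficient: p = -4p - 2 ⇒ p = - \frac{2}{5}.
Matching constants: q = 4p - 4q + 5 ⇒ q = \frac{17}{25}.
General: T(n) = A·(-4)^n - \frac{2 n}{5} + \frac{17}{25}.
Apply T(0) = 8: A + \frac{17}{25} = 8 ⇒ A = \frac{183}{25}.
So T(n) = \frac{183 \left(-4\right)^{n}}{25} - \frac{2 n}{5} + \frac{17}{25}.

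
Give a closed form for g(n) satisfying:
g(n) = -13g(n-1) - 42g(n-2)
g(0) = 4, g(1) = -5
Characteristic equation: x² + 13x + 42 = 0, which factors as (x - (-6))(x - (-7)) = 0.
Roots r₁ = -6, r₂ = -7 (distinct).
General solution: g(n) = A·(-6)^n + B·(-7)^n.
From g(0) = 4: A + B = 4.
From g(1) = -5: -6A - 7B = -5.
Solving: A = 23, B = -19.
So g(n) = 23 \left(-6\right)^{n} - 19 \left(-7\right)^{n}.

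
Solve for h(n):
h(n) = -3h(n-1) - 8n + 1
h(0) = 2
First-order linear with linear forcing.
Homogeneous solution: h_h(n) = A·(-3)^n.
Try particular h_p(n) = pn + q. Substituting:
  pn + q = -3(p(n-1) + q) - 8n + 1.
Matching the n-coefficient: p = -3p - 8 ⇒ p = -2.
Matching constants: q = 3p - 3q + 1 ⇒ q = - \frac{5}{4}.
General: h(n) = A·(-3)^n - 2 n - \frac{5}{4}.
Apply h(0) = 2: A - \frac{5}{4} = 2 ⇒ A = \frac{13}{4}.
So h(n) = \frac{13 \left(-3\right)^{n}}{4} - 2 n - \frac{5}{4}.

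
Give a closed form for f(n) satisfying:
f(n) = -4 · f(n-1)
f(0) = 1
Pure geometric recurrence with ratio -4.
By induction f(n) = f(0) · (-4)^n = \left(-4\right)^{n}.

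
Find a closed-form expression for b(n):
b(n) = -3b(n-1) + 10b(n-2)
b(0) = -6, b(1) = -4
Characteristic equation: x² + 3x - 10 = 0, which factors as (x - (2))(x - (-5)) = 0.
Roots r₁ = 2, r₂ = -5 (distinct).
General solution: b(n) = A·(2)^n + B·(-5)^n.
From b(0) = -6: A + B = -6.
From b(1) = -4: 2A - 5B = -4.
Solving: A = - \frac{34}{7}, B = - \frac{8}{7}.
So b(n) = - \frac{8 \left(-5\right)^{n}}{7} - \frac{34 \cdot 2^{n}}{7}.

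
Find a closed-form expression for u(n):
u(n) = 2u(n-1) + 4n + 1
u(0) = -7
First-order linear with linear forcing.
Homogeneous solution: u_h(n) = A·(2)^n.
Try particular u_p(n) = pn + q. Substituting:
  pn + q = 2(p(n-1) + q) + 4n + 1.
Matching the n-coefficient: p = 2p + 4 ⇒ p = -4.
Matching constants: q = -2p + 2q + 1 ⇒ q = -9.
General: u(n) = A·(2)^n - 4 n - 9.
Apply u(0) = -7: A - 9 = -7 ⇒ A = 2.
So u(n) = 2 \cdot 2^{n} - 4 n - 9.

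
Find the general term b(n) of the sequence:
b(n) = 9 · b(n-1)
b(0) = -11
Pure geometric recurrence with ratio 9.
By induction b(n) = b(0) · (9)^n = - 11 \cdot 9^{n}.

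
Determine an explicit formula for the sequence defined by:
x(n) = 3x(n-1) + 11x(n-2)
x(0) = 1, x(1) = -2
Characteristic equation: x² - 3x - 11 = 0.
Discriminant Δ = (3)² + 4·(11) = 53.
Roots r₁,₂ = (3 ± √53)/2, so r₁ = \frac{3}{2} + \frac{\sqrt{53}}{2}, r₂ = \frac{3}{2} - \frac{\sqrt{53}}{2}.
General solution: x(n) = A·r₁^n + B·r₂^n.
From the initial conditions, A + B = 1 and r₁A + r₂B = -2.
Since r₁ - r₂ = √53: A = (-2 - (1)r₂)/√53 = \frac{1}{2} - \frac{7 \sqrt{53}}{106}, and B = 1 - A = \frac{7 \sqrt{53}}{106} + \frac{1}{2}.
So x(n) = \left(\frac{1}{2} - \frac{7 \sqrt{53}}{106}\right)\left(\frac{3}{2} + \frac{\sqrt{53}}{2}\right)^n + \left(\frac{7 \sqrt{53}}{106} + \frac{1}{2}\right)\left(\frac{3}{2} - \frac{\sqrt{53}}{2}\right)^n.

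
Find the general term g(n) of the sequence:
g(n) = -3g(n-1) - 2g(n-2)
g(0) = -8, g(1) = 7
Characteristic equation: x² + 3x + 2 = 0, which factors as (x - (-2))(x - (-1)) = 0.
Roots r₁ = -2, r₂ = -1 (distinct).
General solution: g(n) = A·(-2)^n + B·(-1)^n.
From g(0) = -8: A + B = -8.
From g(1) = 7: -2A - B = 7.
Solving: A = 1, B = -9.
So g(n) = - 9 \left(-1\right)^{n} + \left(-2\right)^{n}.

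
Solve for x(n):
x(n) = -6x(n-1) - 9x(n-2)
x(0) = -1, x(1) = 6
Characteristic equation: x² + 6x + 9 = 0, which is (x - (-3))².
Repeated root r = -3.
General solution: x(n) = (A + Bn)·(-3)^n.
From x(0) = -1: A = -1.
From x(1) = 6: (A + B)·(-3) = 6 ⇒ B = -1.
So x(n) = \left(- n - 1\right) \cdot (-3)^n.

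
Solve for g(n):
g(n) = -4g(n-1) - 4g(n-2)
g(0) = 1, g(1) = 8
Characteristic equation: x² + 4x + 4 = 0, which is (x - (-2))².
Repeated root r = -2.
General solution: g(n) = (A + Bn)·(-2)^n.
From g(0) = 1: A = 1.
From g(1) = 8: (A + B)·(-2) = 8 ⇒ B = -5.
So g(n) = \left(1 - 5 n\right) \cdot (-2)^n.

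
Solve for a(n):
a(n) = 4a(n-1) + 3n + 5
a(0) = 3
First-order linear with linear forcing.
Homogeneous solution: a_h(n) = A·(4)^n.
Try particular a_p(n) = pn + q. Substituting:
  pn + q = 4(p(n-1) + q) + 3n + 5.
Matching the n-coefficient: p = 4p + 3 ⇒ p = -1.
Matching constants: q = -4p + 4q + 5 ⇒ q = -3.
General: a(n) = A·(4)^n - n - 3.
Apply a(0) = 3: A - 3 = 3 ⇒ A = 6.
So a(n) = 6 \cdot 4^{n} - n - 3.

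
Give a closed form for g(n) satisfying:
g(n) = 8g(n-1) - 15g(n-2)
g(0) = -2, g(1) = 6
Characteristic equation: x² - 8x + 15 = 0, which factors as (x - (3))(x - (5)) = 0.
Roots r₁ = 3, r₂ = 5 (distinct).
General solution: g(n) = A·(3)^n + B·(5)^n.
From g(0) = -2: A + B = -2.
From g(1) = 6: 3A + 5B = 6.
Solving: A = -8, B = 6.
So g(n) = - 8 \cdot 3^{n} + 6 \cdot 5^{n}.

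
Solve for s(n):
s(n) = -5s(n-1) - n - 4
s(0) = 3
First-order linear with linear forcing.
Homogeneous solution: s_h(n) = A·(-5)^n.
Try particular s_p(n) = pn + q. Substituting:
  pn + q = -5(p(n-1) + q) - n - 4.
Matching the n-coefficient: p = -5p - 1 ⇒ p = - \frac{1}{6}.
Matching constants: q = 5p - 5q - 4 ⇒ q = - \frac{29}{36}.
General: s(n) = A·(-5)^n - \frac{n}{6} - \frac{29}{36}.
Apply s(0) = 3: A - \frac{29}{36} = 3 ⇒ A = \frac{137}{36}.
So s(n) = \frac{137 \left(-5\right)^{n}}{36} - \frac{n}{6} - \frac{29}{36}.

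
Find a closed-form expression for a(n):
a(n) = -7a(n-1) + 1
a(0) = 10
First-order linear non-homogeneous.
Homogeneous solution: a_h(n) = A·(-7)^n.
Try constant particular solution a_p = K: K = -7K + 1 ⇒ K = \frac{1}{8}.
General: a(n) = A·(-7)^n + \frac{1}{8}.
Apply a(0) = 10: A + \frac{1}{8} = 10 ⇒ A = \frac{79}{8}.
So a(n) = \frac{79 \left(-7\right)^{n}}{8} + \frac{1}{8}.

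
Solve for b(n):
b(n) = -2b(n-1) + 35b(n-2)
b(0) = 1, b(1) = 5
Characteristic equation: x² + 2x - 35 = 0, which factors as (x - (-7))(x - (5)) = 0.
Roots r₁ = -7, r₂ = 5 (distinct).
General solution: b(n) = A·(-7)^n + B·(5)^n.
From b(0) = 1: A + B = 1.
From b(1) = 5: -7A + 5B = 5.
Solving: A = 0, B = 1.
So b(n) = 5^{n}.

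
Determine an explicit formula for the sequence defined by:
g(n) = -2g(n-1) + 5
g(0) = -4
First-order linear non-homogeneous.
Homogeneous solution: g_h(n) = A·(-2)^n.
Try constant particular solution g_p = K: K = -2K + 5 ⇒ K = \frac{5}{3}.
General: g(n) = A·(-2)^n + \frac{5}{3}.
Apply g(0) = -4: A + \frac{5}{3} = -4 ⇒ A = - \frac{17}{3}.
So g(n) = \frac{5}{3} - \frac{17 \left(-2\right)^{n}}{3}.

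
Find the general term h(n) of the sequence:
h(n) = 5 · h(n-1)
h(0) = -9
Pure geometric recurrence with ratio 5.
By induction h(n) = h(0) · (5)^n = - 9 \cdot 5^{n}.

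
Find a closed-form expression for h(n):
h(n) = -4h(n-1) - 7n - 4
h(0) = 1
First-order linear with linear forcing.
Homogeneous solution: h_h(n) = A·(-4)^n.
Try particular h_p(n) = pn + q. Substituting:
  pn + q = -4(p(n-1) + q) - 7n - 4.
Matching the n-coefficient: p = -4p - 7 ⇒ p = - \frac{7}{5}.
Matching constants: q = 4p - 4q - 4 ⇒ q = - \frac{48}{25}.
General: h(n) = A·(-4)^n - \frac{7 n}{5} - \frac{48}{25}.
Apply h(0) = 1: A - \frac{48}{25} = 1 ⇒ A = \frac{73}{25}.
So h(n) = \frac{73 \left(-4\right)^{n}}{25} - \frac{7 n}{5} - \frac{48}{25}.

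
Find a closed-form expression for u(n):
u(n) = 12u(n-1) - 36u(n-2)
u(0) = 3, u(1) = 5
Characteristic equation: x² - 12x + 36 = 0, which is (x - (6))².
Repeated root r = 6.
General solution: u(n) = (A + Bn)·(6)^n.
From u(0) = 3: A = 3.
From u(1) = 5: (A + B)·(6) = 5 ⇒ B = - \frac{13}{6}.
So u(n) = \left(3 - \frac{13 n}{6}\right) \cdot (6)^n.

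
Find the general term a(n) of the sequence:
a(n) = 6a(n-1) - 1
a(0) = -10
First-order linear non-homogeneous.
Homogeneous solution: a_h(n) = A·(6)^n.
Try constant particular solution a_p = K: K = 6K - 1 ⇒ K = \frac{1}{5}.
General: a(n) = A·(6)^n + \frac{1}{5}.
Apply a(0) = -10: A + \frac{1}{5} = -10 ⇒ A = - \frac{51}{5}.
So a(n) = \frac{1}{5} - \frac{51 \cdot 6^{n}}{5}.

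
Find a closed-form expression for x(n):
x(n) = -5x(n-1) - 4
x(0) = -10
First-order linear non-homogeneous.
Homogeneous solution: x_h(n) = A·(-5)^n.
Try constant particular solution x_p = K: K = -5K - 4 ⇒ K = - \frac{2}{3}.
General: x(n) = A·(-5)^n - \frac{2}{3}.
Apply x(0) = -10: A - \frac{2}{3} = -10 ⇒ A = - \frac{28}{3}.
So x(n) = - \frac{28 \left(-5\right)^{n}}{3} - \frac{2}{3}.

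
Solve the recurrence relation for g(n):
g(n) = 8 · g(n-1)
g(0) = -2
Pure geometric recurrence with ratio 8.
By induction g(n) = g(0) · (8)^n = - 2 \cdot 8^{n}.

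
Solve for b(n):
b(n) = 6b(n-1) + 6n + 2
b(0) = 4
First-order linear with linear forcing.
Homogeneous solution: b_h(n) = A·(6)^n.
Try particular b_p(n) = pn + q. Substituting:
  pn + q = 6(p(n-1) + q) + 6n + 2.
Matching the n-coefficient: p = 6p + 6 ⇒ p = - \frac{6}{5}.
Matching constants: q = -6p + 6q + 2 ⇒ q = - \frac{46}{25}.
General: b(n) = A·(6)^n - \frac{6 n}{5} - \frac{46}{25}.
Apply b(0) = 4: A - \frac{46}{25} = 4 ⇒ A = \frac{146}{25}.
So b(n) = \frac{146 \cdot 6^{n}}{25} - \frac{6 n}{5} - \frac{46}{25}.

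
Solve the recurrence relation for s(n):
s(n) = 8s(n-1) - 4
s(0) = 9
First-order linear non-homogeneous.
Homogeneous solution: s_h(n) = A·(8)^n.
Try constant particular solution s_p = K: K = 8K - 4 ⇒ K = \frac{4}{7}.
General: s(n) = A·(8)^n + \frac{4}{7}.
Apply s(0) = 9: A + \frac{4}{7} = 9 ⇒ A = \frac{59}{7}.
So s(n) = \frac{59 \cdot 8^{n}}{7} + \frac{4}{7}.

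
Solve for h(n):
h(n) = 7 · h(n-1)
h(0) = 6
Pure geometric recurrence with ratio 7.
By induction h(n) = h(0) · (7)^n = 6 \cdot 7^{n}.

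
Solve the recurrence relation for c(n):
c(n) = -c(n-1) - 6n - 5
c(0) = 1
First-order linear with linear forcing.
Homogeneous solution: c_h(n) = A·(-1)^n.
Try particular c_p(n) = pn + q. Substituting:
  pn + q = -(p(n-1) + q) - 6n - 5.
Matching the n-coefficient: p = -p - 6 ⇒ p = -3.
Matching constants: q = p - q - 5 ⇒ q = -4.
General: c(n) = A·(-1)^n - 3 n - 4.
Apply c(0) = 1: A - 4 = 1 ⇒ A = 5.
So c(n) = 5 \left(-1\right)^{n} - 3 n - 4.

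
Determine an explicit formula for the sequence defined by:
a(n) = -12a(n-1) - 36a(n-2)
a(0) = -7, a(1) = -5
Characteristic equation: x² + 12x + 36 = 0, which is (x - (-6))².
Repeated root r = -6.
General solution: a(n) = (A + Bn)·(-6)^n.
From a(0) = -7: A = -7.
From a(1) = -5: (A + B)·(-6) = -5 ⇒ B = \frac{47}{6}.
So a(n) = \left(\frac{47 n}{6} - 7\right) \cdot (-6)^n.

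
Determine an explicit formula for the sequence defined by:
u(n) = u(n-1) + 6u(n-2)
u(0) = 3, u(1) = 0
Characteristic equation: x² - x - 6 = 0, which factors as (x - (-2))(x - (3)) = 0.
Roots r₁ = -2, r₂ = 3 (distinct).
General solution: u(n) = A·(-2)^n + B·(3)^n.
From u(0) = 3: A + B = 3.
From u(1) = 0: -2A + 3B = 0.
Solving: A = \frac{9}{5}, B = \frac{6}{5}.
So u(n) = \frac{9 \left(-2\right)^{n}}{5} + \frac{6 \cdot 3^{n}}{5}.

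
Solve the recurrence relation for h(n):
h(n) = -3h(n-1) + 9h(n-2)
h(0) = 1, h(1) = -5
Characteristic equation: x² + 3x - 9 = 0.
Discriminant Δ = (-3)² + 4·(9) = 45.
Roots r₁,₂ = (-3 ± √45)/2, so r₁ = - \frac{3}{2} + \frac{3 \sqrt{5}}{2}, r₂ = - \frac{3 \sqrt{5}}{2} - \frac{3}{2}.
General solution: h(n) = A·r₁^n + B·r₂^n.
From the initial conditions, A + B = 1 and r₁A + r₂B = -5.
Since r₁ - r₂ = √45: A = (-5 - (1)r₂)/√45 = \frac{1}{2} - \frac{7 \sqrt{5}}{30}, and B = 1 - A = \frac{1}{2} + \frac{7 \sqrt{5}}{30}.
So h(n) = \left(\frac{1}{2} - \frac{7 \sqrt{5}}{30}\right)\left(- \frac{3}{2} + \frac{3 \sqrt{5}}{2}\right)^n + \left(\frac{1}{2} + \frac{7 \sqrt{5}}{30}\right)\left(- \frac{3 \sqrt{5}}{2} - \frac{3}{2}\right)^n.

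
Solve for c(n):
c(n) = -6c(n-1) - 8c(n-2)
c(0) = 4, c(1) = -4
Characteristic equation: x² + 6x + 8 = 0, which factors as (x - (-4))(x - (-2)) = 0.
Roots r₁ = -4, r₂ = -2 (distinct).
General solution: c(n) = A·(-4)^n + B·(-2)^n.
From c(0) = 4: A + B = 4.
From c(1) = -4: -4A - 2B = -4.
Solving: A = -2, B = 6.
So c(n) = 6 \left(-2\right)^{n} - 2 \left(-4\right)^{n}.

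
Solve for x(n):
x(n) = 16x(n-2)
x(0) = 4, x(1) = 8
Characteristic equation: x² - 16 = 0, which factors as (x - (4))(x - (-4)) = 0.
Roots r₁ = 4, r₂ = -4 (distinct).
General solution: x(n) = A·(4)^n + B·(-4)^n.
From x(0) = 4: A + B = 4.
From x(1) = 8: 4A - 4B = 8.
Solving: A = 3, B = 1.
So x(n) = \left(-4\right)^{n} + 3 \cdot 4^{n}.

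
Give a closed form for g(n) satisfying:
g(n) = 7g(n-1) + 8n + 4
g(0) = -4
First-order linear with linear forcing.
Homogeneous solution: g_h(n) = A·(7)^n.
Try particular g_p(n) = pn + q. Substituting:
  pn + q = 7(p(n-1) + q) + 8n + 4.
Matching the n-coefficient: p = 7p + 8 ⇒ p = - \frac{4}{3}.
Matching constants: q = -7p + 7q + 4 ⇒ q = - \frac{20}{9}.
General: g(n) = A·(7)^n - \frac{4 n}{3} - \frac{20}{9}.
Apply g(0) = -4: A - \frac{20}{9} = -4 ⇒ A = - \frac{16}{9}.
So g(n) = - \frac{16 \cdot 7^{n}}{9} - \frac{4 n}{3} - \frac{20}{9}.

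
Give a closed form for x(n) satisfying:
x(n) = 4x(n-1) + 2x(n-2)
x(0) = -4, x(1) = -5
Characteristic equation: x² - 4x - 2 = 0.
Discriminant Δ = (4)² + 4·(2) = 24.
Roots r₁,₂ = (4 ± √24)/2, so r₁ = 2 + \sqrt{6}, r₂ = 2 - \sqrt{6}.
General solution: x(n) = A·r₁^n + B·r₂^n.
From the initial conditions, A + B = -4 and r₁A + r₂B = -5.
Since r₁ - r₂ = √24: A = (-5 - (-4)r₂)/√24 = -2 + \frac{\sqrt{6}}{4}, and B = -4 - A = -2 - \frac{\sqrt{6}}{4}.
So x(n) = \left(-2 + \frac{\sqrt{6}}{4}\right)\left(2 + \sqrt{6}\right)^n + \left(-2 - \frac{\sqrt{6}}{4}\right)\left(2 - \sqrt{6}\right)^n.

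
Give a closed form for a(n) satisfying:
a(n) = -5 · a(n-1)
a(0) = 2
Pure geometric recurrence with ratio -5.
By induction a(n) = a(0) · (-5)^n = 2 \left(-5\right)^{n}.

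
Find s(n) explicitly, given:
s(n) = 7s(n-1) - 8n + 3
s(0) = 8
First-order linear with linear forcing.
Homogeneous solution: s_h(n) = A·(7)^n.
Try particular s_p(n) = pn + q. Substituting:
  pn + q = 7(p(n-1) + q) - 8n + 3.
Matching the n-coefficient: p = 7p - 8 ⇒ p = \frac{4}{3}.
Matching constants: q = -7p + 7q + 3 ⇒ q = \frac{19}{18}.
General: s(n) = A·(7)^n + \frac{4 n}{3} + \frac{19}{18}.
Apply s(0) = 8: A + \frac{19}{18} = 8 ⇒ A = \frac{125}{18}.
So s(n) = \frac{125 \cdot 7^{n}}{18} + \frac{4 n}{3} + \frac{19}{18}.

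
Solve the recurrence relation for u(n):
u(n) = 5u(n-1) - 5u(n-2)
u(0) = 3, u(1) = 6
Characteristic equation: x² - 5x + 5 = 0.
Discriminant Δ = (5)² + 4·(-5) = 5.
Roots r₁,₂ = (5 ± √5)/2, so r₁ = \frac{\sqrt{5}}{2} + \frac{5}{2}, r₂ = \frac{5}{2} - \frac{\sqrt{5}}{2}.
General solution: u(n) = A·r₁^n + B·r₂^n.
From the initial conditions, A + B = 3 and r₁A + r₂B = 6.
Since r₁ - r₂ = √5: A = (6 - (3)r₂)/√5 = \frac{3}{2} - \frac{3 \sqrt{5}}{10}, and B = 3 - A = \frac{3 \sqrt{5}}{10} + \frac{3}{2}.
So u(n) = \left(\frac{3}{2} - \frac{3 \sqrt{5}}{10}\right)\left(\frac{\sqrt{5}}{2} + \frac{5}{2}\right)^n + \left(\frac{3 \sqrt{5}}{10} + \frac{3}{2}\right)\left(\frac{5}{2} - \frac{\sqrt{5}}{2}\right)^n.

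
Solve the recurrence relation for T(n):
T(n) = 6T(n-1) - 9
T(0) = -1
First-order linear non-homogeneous.
Homogeneous solution: T_h(n) = A·(6)^n.
Try constant particular solution T_p = K: K = 6K - 9 ⇒ K = \frac{9}{5}.
General: T(n) = A·(6)^n + \frac{9}{5}.
Apply T(0) = -1: A + \frac{9}{5} = -1 ⇒ A = - \frac{14}{5}.
So T(n) = \frac{9}{5} - \frac{14 \cdot 6^{n}}{5}.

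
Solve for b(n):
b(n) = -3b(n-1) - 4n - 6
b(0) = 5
First-order linear with linear forcing.
Homogeneous solution: b_h(n) = A·(-3)^n.
Try particular b_p(n) = pn + q. Substituting:
  pn + q = -3(p(n-1) + q) - 4n - 6.
Matching the n-coefficient: p = -3p - 4 ⇒ p = -1.
Matching constants: q = 3p - 3q - 6 ⇒ q = - \frac{9}{4}.
General: b(n) = A·(-3)^n - n - \frac{9}{4}.
Apply b(0) = 5: A - \frac{9}{4} = 5 ⇒ A = \frac{29}{4}.
So b(n) = \frac{29 \left(-3\right)^{n}}{4} - n - \frac{9}{4}.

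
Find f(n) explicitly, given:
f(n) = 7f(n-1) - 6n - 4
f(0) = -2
First-order linear with linear forcing.
Homogeneous solution: f_h(n) = A·(7)^n.
Try particular f_p(n) = pn + q. Substituting:
  pn + q = 7(p(n-1) + q) - 6n - 4.
Matching the n-coefficient: p = 7p - 6 ⇒ p = 1.
Matching constants: q = -7p + 7q - 4 ⇒ q = \frac{11}{6}.
General: f(n) = A·(7)^n + n + \frac{11}{6}.
Apply f(0) = -2: A + \frac{11}{6} = -2 ⇒ A = - \frac{23}{6}.
So f(n) = - \frac{23 \cdot 7^{n}}{6} + n + \frac{11}{6}.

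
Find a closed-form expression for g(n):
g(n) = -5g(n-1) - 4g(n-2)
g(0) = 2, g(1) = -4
Characteristic equation: x² + 5x + 4 = 0, which factors as (x - (-1))(x - (-4)) = 0.
Roots r₁ = -1, r₂ = -4 (distinct).
General solution: g(n) = A·(-1)^n + B·(-4)^n.
From g(0) = 2: A + B = 2.
From g(1) = -4: -A - 4B = -4.
Solving: A = \frac{4}{3}, B = \frac{2}{3}.
So g(n) = \frac{4 \left(-1\right)^{n}}{3} + \frac{2 \left(-4\right)^{n}}{3}.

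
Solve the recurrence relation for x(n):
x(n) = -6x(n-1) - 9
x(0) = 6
First-order linear non-homogeneous.
Homogeneous solution: x_h(n) = A·(-6)^n.
Try constant particular solution x_p = K: K = -6K - 9 ⇒ K = - \frac{9}{7}.
General: x(n) = A·(-6)^n - \frac{9}{7}.
Apply x(0) = 6: A - \frac{9}{7} = 6 ⇒ A = \frac{51}{7}.
So x(n) = \frac{51 \left(-6\right)^{n}}{7} - \frac{9}{7}.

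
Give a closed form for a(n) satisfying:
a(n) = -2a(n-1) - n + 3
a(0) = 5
First-order linear with linear forcing.
Homogeneous solution: a_h(n) = A·(-2)^n.
Try particular a_p(n) = pn + q. Substituting:
  pn + q = -2(p(n-1) + q) - n + 3.
Matching the n-coefficient: p = -2p - 1 ⇒ p = - \frac{1}{3}.
Matching constants: q = 2p - 2q + 3 ⇒ q = \frac{7}{9}.
General: a(n) = A·(-2)^n - \frac{n}{3} + \frac{7}{9}.
Apply a(0) = 5: A + \frac{7}{9} = 5 ⇒ A = \frac{38}{9}.
So a(n) = \frac{38 \left(-2\right)^{n}}{9} - \frac{n}{3} + \frac{7}{9}.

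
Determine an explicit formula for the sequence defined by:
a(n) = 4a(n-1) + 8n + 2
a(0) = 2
First-order linear with linear forcing.
Homogeneous solution: a_h(n) = A·(4)^n.
Try particular a_p(n) = pn + q. Substituting:
  pn + q = 4(p(n-1) + q) + 8n + 2.
Matching the n-coefficient: p = 4p + 8 ⇒ p = - \frac{8}{3}.
Matching constants: q = -4p + 4q + 2 ⇒ q = - \frac{38}{9}.
General: a(n) = A·(4)^n - \frac{8 n}{3} - \frac{38}{9}.
Apply a(0) = 2: A - \frac{38}{9} = 2 ⇒ A = \frac{56}{9}.
So a(n) = \frac{56 \cdot 4^{n}}{9} - \frac{8 n}{3} - \frac{38}{9}.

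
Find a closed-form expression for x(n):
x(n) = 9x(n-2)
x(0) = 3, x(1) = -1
Characteristic equation: x² - 9 = 0, which factors as (x - (3))(x - (-3)) = 0.
Roots r₁ = 3, r₂ = -3 (distinct).
General solution: x(n) = A·(3)^n + B·(-3)^n.
From x(0) = 3: A + B = 3.
From x(1) = -1: 3A - 3B = -1.
Solving: A = \frac{4}{3}, B = \frac{5}{3}.
So x(n) = \frac{5 \left(-3\right)^{n}}{3} + \frac{4 \cdot 3^{n}}{3}.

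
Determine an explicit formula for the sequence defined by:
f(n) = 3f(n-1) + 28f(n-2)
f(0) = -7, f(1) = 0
Characteristic equation: x² - 3x - 28 = 0, which factors as (x - (7))(x - (-4)) = 0.
Roots r₁ = 7, r₂ = -4 (distinct).
General solution: f(n) = A·(7)^n + B·(-4)^n.
From f(0) = -7: A + B = -7.
From f(1) = 0: 7A - 4B = 0.
Solving: A = - \frac{28}{11}, B = - \frac{49}{11}.
So f(n) = - \frac{49 \left(-4\right)^{n}}{11} - \frac{28 \cdot 7^{n}}{11}.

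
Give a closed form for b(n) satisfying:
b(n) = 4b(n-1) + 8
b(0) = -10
First-order linear non-homogeneous.
Homogeneous solution: b_h(n) = A·(4)^n.
Try constant particular solution b_p = K: K = 4K + 8 ⇒ K = - \frac{8}{3}.
General: b(n) = A·(4)^n - \frac{8}{3}.
Apply b(0) = -10: A - \frac{8}{3} = -10 ⇒ A = - \frac{22}{3}.
So b(n) = - \frac{22 \cdot 4^{n}}{3} - \frac{8}{3}.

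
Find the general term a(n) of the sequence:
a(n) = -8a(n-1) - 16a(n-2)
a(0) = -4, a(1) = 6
Characteristic equation: x² + 8x + 16 = 0, which is (x - (-4))².
Repeated root r = -4.
General solution: a(n) = (A + Bn)·(-4)^n.
From a(0) = -4: A = -4.
From a(1) = 6: (A + B)·(-4) = 6 ⇒ B = \frac{5}{2}.
So a(n) = \left(\frac{5 n}{2} - 4\right) \cdot (-4)^n.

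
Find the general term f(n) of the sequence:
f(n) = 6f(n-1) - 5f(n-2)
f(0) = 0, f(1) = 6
Characteristic equation: x² - 6x + 5 = 0, which factors as (x - (5))(x - (1)) = 0.
Roots r₁ = 5, r₂ = 1 (distinct).
General solution: f(n) = A·(5)^n + B·(1)^n.
From f(0) = 0: A + B = 0.
From f(1) = 6: 5A + B = 6.
Solving: A = \frac{3}{2}, B = - \frac{3}{2}.
So f(n) = \frac{3 \cdot 5^{n}}{2} - \frac{3}{2}.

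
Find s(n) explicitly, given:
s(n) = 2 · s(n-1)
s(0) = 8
Pure geometric recurrence with ratio 2.
By induction s(n) = s(0) · (2)^n = 8 \cdot 2^{n}.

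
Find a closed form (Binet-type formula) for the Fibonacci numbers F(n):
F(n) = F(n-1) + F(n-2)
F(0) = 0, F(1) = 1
This is the Fibonacci sequence.
Characteristic equation: x² - x - 1 = 0; roots r₁ = \frac{1}{2} + \frac{\sqrt{5}}{2}, r₂ = \frac{1}{2} - \frac{\sqrt{5}}{2}.
General: F(n) = A·r₁^n + B·r₂^n. Solving with F(0)=0, F(1)=1 gives A = \frac{\sqrt{5}}{5}, B = - \frac{\sqrt{5}}{5}.
So F(n) = \frac{2^{- n} \sqrt{5} \left(- \left(1 - \sqrt{5}\right)^{n} + \left(1 + \sqrt{5}\right)^{n}\right)}{5}.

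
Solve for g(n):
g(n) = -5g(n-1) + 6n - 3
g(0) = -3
First-order linear with linear forcing.
Homogeneous solution: g_h(n) = A·(-5)^n.
Try particular g_p(n) = pn + q. Substituting:
  pn + q = -5(p(n-1) + q) + 6n - 3.
Matching the n-coefficient: p = -5p + 6 ⇒ p = 1.
Matching constants: q = 5p - 5q - 3 ⇒ q = \frac{1}{3}.
General: g(n) = A·(-5)^n + n + \frac{1}{3}.
Apply g(0) = -3: A + \frac{1}{3} = -3 ⇒ A = - \frac{10}{3}.
So g(n) = - \frac{10 \left(-5\right)^{n}}{3} + n + \frac{1}{3}.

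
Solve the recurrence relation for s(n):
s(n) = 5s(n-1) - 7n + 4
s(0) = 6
First-order linear with linear forcing.
Homogeneous solution: s_h(n) = A·(5)^n.
Try particular s_p(n) = pn + q. Substituting:
  pn + q = 5(p(n-1) + q) - 7n + 4.
Matching the n-coefficient: p = 5p - 7 ⇒ p = \frac{7}{4}.
Matching constants: q = -5p + 5q + 4 ⇒ q = \frac{19}{16}.
General: s(n) = A·(5)^n + \frac{7 n}{4} + \frac{19}{16}.
Apply s(0) = 6: A + \frac{19}{16} = 6 ⇒ A = \frac{77}{16}.
So s(n) = \frac{77 \cdot 5^{n}}{16} + \frac{7 n}{4} + \frac{19}{16}.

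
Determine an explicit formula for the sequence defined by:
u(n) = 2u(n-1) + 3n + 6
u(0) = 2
First-order linear with linear forcing.
Homogeneous solution: u_h(n) = A·(2)^n.
Try particular u_p(n) = pn + q. Substituting:
  pn + q = 2(p(n-1) + q) + 3n + 6.
Matching the n-coefficient: p = 2p + 3 ⇒ p = -3.
Matching constants: q = -2p + 2q + 6 ⇒ q = -12.
General: u(n) = A·(2)^n - 3 n - 12.
Apply u(0) = 2: A - 12 = 2 ⇒ A = 14.
So u(n) = 14 \cdot 2^{n} - 3 n - 12.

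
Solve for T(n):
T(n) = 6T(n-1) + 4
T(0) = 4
First-order linear non-homogeneous.
Homogeneous solution: T_h(n) = A·(6)^n.
Try constant particular solution T_p = K: K = 6K + 4 ⇒ K = - \frac{4}{5}.
General: T(n) = A·(6)^n - \frac{4}{5}.
Apply T(0) = 4: A - \frac{4}{5} = 4 ⇒ A = \frac{24}{5}.
So T(n) = \frac{24 \cdot 6^{n}}{5} - \frac{4}{5}.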